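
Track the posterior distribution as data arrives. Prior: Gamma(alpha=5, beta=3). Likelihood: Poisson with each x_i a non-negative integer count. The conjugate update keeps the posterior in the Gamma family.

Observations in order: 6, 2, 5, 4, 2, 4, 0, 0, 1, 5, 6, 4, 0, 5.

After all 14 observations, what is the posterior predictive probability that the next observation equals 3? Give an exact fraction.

40792672396879852516419696167243162544462378873103892548472130025/188005374836229120894273278138806956375747747317139671689960882176

obs 1: x=6 → posterior Gamma(11, 4)
obs 2: x=2 → posterior Gamma(13, 5)
obs 3: x=5 → posterior Gamma(18, 6)
obs 4: x=4 → posterior Gamma(22, 7)
obs 5: x=2 → posterior Gamma(24, 8)
obs 6: x=4 → posterior Gamma(28, 9)
obs 7: x=0 → posterior Gamma(28, 10)
obs 8: x=0 → posterior Gamma(28, 11)
obs 9: x=1 → posterior Gamma(29, 12)
obs 10: x=5 → posterior Gamma(34, 13)
obs 11: x=6 → posterior Gamma(40, 14)
obs 12: x=4 → posterior Gamma(44, 15)
obs 13: x=0 → posterior Gamma(44, 16)
obs 14: x=5 → posterior Gamma(49, 17)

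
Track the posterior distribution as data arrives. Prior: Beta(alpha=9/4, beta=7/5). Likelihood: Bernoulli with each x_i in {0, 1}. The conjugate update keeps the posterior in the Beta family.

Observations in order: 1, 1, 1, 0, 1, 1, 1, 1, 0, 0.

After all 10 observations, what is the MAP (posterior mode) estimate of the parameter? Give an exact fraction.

obs 1: x=1 → posterior Beta(13/4, 7/5)
obs 2: x=1 → posterior Beta(17/4, 7/5)
obs 3: x=1 → posterior Beta(21/4, 7/5)
obs 4: x=0 → posterior Beta(21/4, 12/5)
obs 5: x=1 → posterior Beta(25/4, 12/5)
obs 6: x=1 → posterior Beta(29/4, 12/5)
obs 7: x=1 → posterior Beta(33/4, 12/5)
obs 8: x=1 → posterior Beta(37/4, 12/5)
obs 9: x=0 → posterior Beta(37/4, 17/5)
obs 10: x=0 → posterior Beta(37/4, 22/5)

165/233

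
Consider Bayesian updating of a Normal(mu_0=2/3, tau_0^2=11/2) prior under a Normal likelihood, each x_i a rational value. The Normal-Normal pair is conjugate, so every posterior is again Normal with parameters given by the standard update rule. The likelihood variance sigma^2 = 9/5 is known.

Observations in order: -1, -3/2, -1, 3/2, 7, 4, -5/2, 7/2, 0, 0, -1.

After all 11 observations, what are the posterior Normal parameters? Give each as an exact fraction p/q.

mu_0=507/623, tau_0^2=99/623

obs 1: x=-1 → posterior Normal(-43/73, 99/73)
obs 2: x=-3/2 → posterior Normal(-251/256, 99/128)
obs 3: x=-1 → posterior Normal(-361/366, 33/61)
obs 4: x=3/2 → posterior Normal(-7/17, 99/238)
obs 5: x=7 → posterior Normal(287/293, 99/293)
obs 6: x=4 → posterior Normal(169/116, 33/116)
obs 7: x=-5/2 → posterior Normal(739/806, 99/403)
obs 8: x=7/2 → posterior Normal(281/229, 99/458)
obs 9: x=0 → posterior Normal(562/513, 11/57)
obs 10: x=0 → posterior Normal(281/284, 99/568)
obs 11: x=-1 → posterior Normal(507/623, 99/623)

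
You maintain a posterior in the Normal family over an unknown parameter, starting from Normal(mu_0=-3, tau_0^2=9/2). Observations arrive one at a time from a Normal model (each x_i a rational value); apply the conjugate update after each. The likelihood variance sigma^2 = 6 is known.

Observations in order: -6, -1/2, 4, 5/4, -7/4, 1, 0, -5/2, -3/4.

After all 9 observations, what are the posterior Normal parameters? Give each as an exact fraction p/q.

mu_0=-111/124, tau_0^2=18/31

obs 1: x=-6 → posterior Normal(-30/7, 18/7)
obs 2: x=-1/2 → posterior Normal(-63/20, 9/5)
obs 3: x=4 → posterior Normal(-3/2, 18/13)
obs 4: x=5/4 → posterior Normal(-63/64, 9/8)
obs 5: x=-7/4 → posterior Normal(-21/19, 18/19)
obs 6: x=1 → posterior Normal(-9/11, 9/11)
obs 7: x=0 → posterior Normal(-18/25, 18/25)
obs 8: x=-5/2 → posterior Normal(-51/56, 9/14)
obs 9: x=-3/4 → posterior Normal(-111/124, 18/31)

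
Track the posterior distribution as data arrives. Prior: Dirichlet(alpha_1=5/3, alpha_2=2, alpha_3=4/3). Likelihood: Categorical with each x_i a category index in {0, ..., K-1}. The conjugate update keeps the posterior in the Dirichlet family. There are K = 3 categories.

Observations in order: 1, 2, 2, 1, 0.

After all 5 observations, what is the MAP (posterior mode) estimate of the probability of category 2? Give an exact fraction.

1/3

obs 1: x=1 → posterior Dirichlet(5/3, 3, 4/3)
obs 2: x=2 → posterior Dirichlet(5/3, 3, 7/3)
obs 3: x=2 → posterior Dirichlet(5/3, 3, 10/3)
obs 4: x=1 → posterior Dirichlet(5/3, 4, 10/3)
obs 5: x=0 → posterior Dirichlet(8/3, 4, 10/3)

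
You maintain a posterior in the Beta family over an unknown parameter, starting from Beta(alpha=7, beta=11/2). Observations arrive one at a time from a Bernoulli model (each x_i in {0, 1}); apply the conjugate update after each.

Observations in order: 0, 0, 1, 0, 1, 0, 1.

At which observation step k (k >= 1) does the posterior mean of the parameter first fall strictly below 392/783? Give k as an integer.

obs 1: x=0 → posterior Beta(7, 13/2)
obs 2: x=0 → posterior Beta(7, 15/2)
obs 3: x=1 → posterior Beta(8, 15/2)
obs 4: x=0 → posterior Beta(8, 17/2)
obs 5: x=1 → posterior Beta(9, 17/2)
obs 6: x=0 → posterior Beta(9, 19/2)
obs 7: x=1 → posterior Beta(10, 19/2)

k = 2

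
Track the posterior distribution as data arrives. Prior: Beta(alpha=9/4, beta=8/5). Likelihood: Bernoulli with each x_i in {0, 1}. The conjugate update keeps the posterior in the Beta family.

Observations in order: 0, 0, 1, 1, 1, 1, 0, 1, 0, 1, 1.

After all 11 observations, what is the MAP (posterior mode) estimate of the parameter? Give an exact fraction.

obs 1: x=0 → posterior Beta(9/4, 13/5)
obs 2: x=0 → posterior Beta(9/4, 18/5)
obs 3: x=1 → posterior Beta(13/4, 18/5)
obs 4: x=1 → posterior Beta(17/4, 18/5)
obs 5: x=1 → posterior Beta(21/4, 18/5)
obs 6: x=1 → posterior Beta(25/4, 18/5)
obs 7: x=0 → posterior Beta(25/4, 23/5)
obs 8: x=1 → posterior Beta(29/4, 23/5)
obs 9: x=0 → posterior Beta(29/4, 28/5)
obs 10: x=1 → posterior Beta(33/4, 28/5)
obs 11: x=1 → posterior Beta(37/4, 28/5)

165/257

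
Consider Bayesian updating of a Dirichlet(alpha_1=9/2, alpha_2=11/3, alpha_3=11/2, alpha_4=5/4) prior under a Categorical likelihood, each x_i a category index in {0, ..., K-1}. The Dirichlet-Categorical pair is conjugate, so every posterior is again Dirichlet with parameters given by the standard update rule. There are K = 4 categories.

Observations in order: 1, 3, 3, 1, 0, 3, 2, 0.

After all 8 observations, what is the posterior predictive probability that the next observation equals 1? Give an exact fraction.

68/275

obs 1: x=1 → posterior Dirichlet(9/2, 14/3, 11/2, 5/4)
obs 2: x=3 → posterior Dirichlet(9/2, 14/3, 11/2, 9/4)
obs 3: x=3 → posterior Dirichlet(9/2, 14/3, 11/2, 13/4)
obs 4: x=1 → posterior Dirichlet(9/2, 17/3, 11/2, 13/4)
obs 5: x=0 → posterior Dirichlet(11/2, 17/3, 11/2, 13/4)
obs 6: x=3 → posterior Dirichlet(11/2, 17/3, 11/2, 17/4)
obs 7: x=2 → posterior Dirichlet(11/2, 17/3, 13/2, 17/4)
obs 8: x=0 → posterior Dirichlet(13/2, 17/3, 13/2, 17/4)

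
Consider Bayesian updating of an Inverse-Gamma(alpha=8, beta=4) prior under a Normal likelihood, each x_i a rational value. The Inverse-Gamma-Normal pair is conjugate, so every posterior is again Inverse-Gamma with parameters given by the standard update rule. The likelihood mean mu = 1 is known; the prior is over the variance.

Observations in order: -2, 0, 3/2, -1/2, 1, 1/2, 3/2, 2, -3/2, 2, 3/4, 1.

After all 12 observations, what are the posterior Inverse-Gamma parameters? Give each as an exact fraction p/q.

obs 1: x=-2 → posterior Inverse-Gamma(17/2, 17/2)
obs 2: x=0 → posterior Inverse-Gamma(9, 9)
obs 3: x=3/2 → posterior Inverse-Gamma(19/2, 73/8)
obs 4: x=-1/2 → posterior Inverse-Gamma(10, 41/4)
obs 5: x=1 → posterior Inverse-Gamma(21/2, 41/4)
obs 6: x=1/2 → posterior Inverse-Gamma(11, 83/8)
obs 7: x=3/2 → posterior Inverse-Gamma(23/2, 21/2)
obs 8: x=2 → posterior Inverse-Gamma(12, 11)
obs 9: x=-3/2 → posterior Inverse-Gamma(25/2, 113/8)
obs 10: x=2 → posterior Inverse-Gamma(13, 117/8)
obs 11: x=3/4 → posterior Inverse-Gamma(27/2, 469/32)
obs 12: x=1 → posterior Inverse-Gamma(14, 469/32)

alpha=14, beta=469/32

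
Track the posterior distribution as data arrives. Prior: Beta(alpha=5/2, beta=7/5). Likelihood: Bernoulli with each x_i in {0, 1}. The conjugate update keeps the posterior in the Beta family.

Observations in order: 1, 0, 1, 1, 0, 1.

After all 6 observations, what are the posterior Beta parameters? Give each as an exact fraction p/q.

obs 1: x=1 → posterior Beta(7/2, 7/5)
obs 2: x=0 → posterior Beta(7/2, 12/5)
obs 3: x=1 → posterior Beta(9/2, 12/5)
obs 4: x=1 → posterior Beta(11/2, 12/5)
obs 5: x=0 → posterior Beta(11/2, 17/5)
obs 6: x=1 → posterior Beta(13/2, 17/5)

alpha=13/2, beta=17/5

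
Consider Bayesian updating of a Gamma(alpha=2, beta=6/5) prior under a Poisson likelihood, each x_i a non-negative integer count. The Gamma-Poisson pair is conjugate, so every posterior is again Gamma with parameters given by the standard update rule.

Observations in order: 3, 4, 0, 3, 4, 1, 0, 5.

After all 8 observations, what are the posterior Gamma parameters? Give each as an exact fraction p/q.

alpha=22, beta=46/5

obs 1: x=3 → posterior Gamma(5, 11/5)
obs 2: x=4 → posterior Gamma(9, 16/5)
obs 3: x=0 → posterior Gamma(9, 21/5)
obs 4: x=3 → posterior Gamma(12, 26/5)
obs 5: x=4 → posterior Gamma(16, 31/5)
obs 6: x=1 → posterior Gamma(17, 36/5)
obs 7: x=0 → posterior Gamma(17, 41/5)
obs 8: x=5 → posterior Gamma(22, 46/5)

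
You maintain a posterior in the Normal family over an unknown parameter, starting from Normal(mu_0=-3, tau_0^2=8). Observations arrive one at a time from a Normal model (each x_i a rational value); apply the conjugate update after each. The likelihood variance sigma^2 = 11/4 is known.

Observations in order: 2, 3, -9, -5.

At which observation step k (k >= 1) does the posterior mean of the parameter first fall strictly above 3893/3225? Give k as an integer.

k = 2

obs 1: x=2 → posterior Normal(31/43, 88/43)
obs 2: x=3 → posterior Normal(127/75, 88/75)
obs 3: x=-9 → posterior Normal(-161/107, 88/107)
obs 4: x=-5 → posterior Normal(-321/139, 88/139)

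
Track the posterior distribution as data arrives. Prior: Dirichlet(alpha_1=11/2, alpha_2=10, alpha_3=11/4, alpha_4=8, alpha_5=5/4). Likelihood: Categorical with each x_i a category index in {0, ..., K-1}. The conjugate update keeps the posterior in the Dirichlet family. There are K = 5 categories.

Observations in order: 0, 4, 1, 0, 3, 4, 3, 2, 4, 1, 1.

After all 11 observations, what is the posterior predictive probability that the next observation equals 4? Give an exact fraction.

obs 1: x=0 → posterior Dirichlet(13/2, 10, 11/4, 8, 5/4)
obs 2: x=4 → posterior Dirichlet(13/2, 10, 11/4, 8, 9/4)
obs 3: x=1 → posterior Dirichlet(13/2, 11, 11/4, 8, 9/4)
obs 4: x=0 → posterior Dirichlet(15/2, 11, 11/4, 8, 9/4)
obs 5: x=3 → posterior Dirichlet(15/2, 11, 11/4, 9, 9/4)
obs 6: x=4 → posterior Dirichlet(15/2, 11, 11/4, 9, 13/4)
obs 7: x=3 → posterior Dirichlet(15/2, 11, 11/4, 10, 13/4)
obs 8: x=2 → posterior Dirichlet(15/2, 11, 15/4, 10, 13/4)
obs 9: x=4 → posterior Dirichlet(15/2, 11, 15/4, 10, 17/4)
obs 10: x=1 → posterior Dirichlet(15/2, 12, 15/4, 10, 17/4)
obs 11: x=1 → posterior Dirichlet(15/2, 13, 15/4, 10, 17/4)

17/154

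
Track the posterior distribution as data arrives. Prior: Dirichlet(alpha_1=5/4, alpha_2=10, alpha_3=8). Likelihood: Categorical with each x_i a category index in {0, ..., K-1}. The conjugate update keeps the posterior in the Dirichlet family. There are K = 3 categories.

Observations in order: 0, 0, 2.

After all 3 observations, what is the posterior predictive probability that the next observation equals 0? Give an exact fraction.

obs 1: x=0 → posterior Dirichlet(9/4, 10, 8)
obs 2: x=0 → posterior Dirichlet(13/4, 10, 8)
obs 3: x=2 → posterior Dirichlet(13/4, 10, 9)

13/89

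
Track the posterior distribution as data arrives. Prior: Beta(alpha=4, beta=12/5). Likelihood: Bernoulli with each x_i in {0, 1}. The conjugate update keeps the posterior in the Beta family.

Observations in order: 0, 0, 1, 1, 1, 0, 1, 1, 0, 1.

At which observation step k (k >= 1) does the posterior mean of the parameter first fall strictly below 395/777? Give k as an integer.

obs 1: x=0 → posterior Beta(4, 17/5)
obs 2: x=0 → posterior Beta(4, 22/5)
obs 3: x=1 → posterior Beta(5, 22/5)
obs 4: x=1 → posterior Beta(6, 22/5)
obs 5: x=1 → posterior Beta(7, 22/5)
obs 6: x=0 → posterior Beta(7, 27/5)
obs 7: x=1 → posterior Beta(8, 27/5)
obs 8: x=1 → posterior Beta(9, 27/5)
obs 9: x=0 → posterior Beta(9, 32/5)
obs 10: x=1 → posterior Beta(10, 32/5)

k = 2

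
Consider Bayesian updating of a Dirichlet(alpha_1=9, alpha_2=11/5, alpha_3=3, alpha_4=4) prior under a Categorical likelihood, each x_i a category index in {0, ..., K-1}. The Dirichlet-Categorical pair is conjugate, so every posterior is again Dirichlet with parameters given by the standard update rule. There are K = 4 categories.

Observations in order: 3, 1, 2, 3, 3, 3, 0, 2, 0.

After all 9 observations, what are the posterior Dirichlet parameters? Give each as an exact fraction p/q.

obs 1: x=3 → posterior Dirichlet(9, 11/5, 3, 5)
obs 2: x=1 → posterior Dirichlet(9, 16/5, 3, 5)
obs 3: x=2 → posterior Dirichlet(9, 16/5, 4, 5)
obs 4: x=3 → posterior Dirichlet(9, 16/5, 4, 6)
obs 5: x=3 → posterior Dirichlet(9, 16/5, 4, 7)
obs 6: x=3 → posterior Dirichlet(9, 16/5, 4, 8)
obs 7: x=0 → posterior Dirichlet(10, 16/5, 4, 8)
obs 8: x=2 → posterior Dirichlet(10, 16/5, 5, 8)
obs 9: x=0 → posterior Dirichlet(11, 16/5, 5, 8)

alpha_1=11, alpha_2=16/5, alpha_3=5, alpha_4=8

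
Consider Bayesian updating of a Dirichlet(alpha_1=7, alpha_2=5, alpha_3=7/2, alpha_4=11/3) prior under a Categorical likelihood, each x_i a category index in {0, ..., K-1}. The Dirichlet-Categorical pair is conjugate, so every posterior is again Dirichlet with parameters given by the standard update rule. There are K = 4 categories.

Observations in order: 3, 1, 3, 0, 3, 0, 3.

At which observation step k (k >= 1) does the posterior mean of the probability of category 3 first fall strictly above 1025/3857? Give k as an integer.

k = 5

obs 1: x=3 → posterior Dirichlet(7, 5, 7/2, 14/3)
obs 2: x=1 → posterior Dirichlet(7, 6, 7/2, 14/3)
obs 3: x=3 → posterior Dirichlet(7, 6, 7/2, 17/3)
obs 4: x=0 → posterior Dirichlet(8, 6, 7/2, 17/3)
obs 5: x=3 → posterior Dirichlet(8, 6, 7/2, 20/3)
obs 6: x=0 → posterior Dirichlet(9, 6, 7/2, 20/3)
obs 7: x=3 → posterior Dirichlet(9, 6, 7/2, 23/3)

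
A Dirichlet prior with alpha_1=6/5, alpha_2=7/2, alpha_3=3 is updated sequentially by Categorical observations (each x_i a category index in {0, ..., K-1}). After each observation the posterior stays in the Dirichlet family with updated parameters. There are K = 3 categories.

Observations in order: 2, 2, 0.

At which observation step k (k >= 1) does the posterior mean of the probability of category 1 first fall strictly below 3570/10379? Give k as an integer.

obs 1: x=2 → posterior Dirichlet(6/5, 7/2, 4)
obs 2: x=2 → posterior Dirichlet(6/5, 7/2, 5)
obs 3: x=0 → posterior Dirichlet(11/5, 7/2, 5)

k = 3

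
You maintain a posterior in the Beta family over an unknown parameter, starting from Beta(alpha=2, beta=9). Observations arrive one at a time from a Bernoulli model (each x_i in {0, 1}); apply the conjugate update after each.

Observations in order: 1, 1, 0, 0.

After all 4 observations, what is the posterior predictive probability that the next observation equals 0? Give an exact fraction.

11/15

obs 1: x=1 → posterior Beta(3, 9)
obs 2: x=1 → posterior Beta(4, 9)
obs 3: x=0 → posterior Beta(4, 10)
obs 4: x=0 → posterior Beta(4, 11)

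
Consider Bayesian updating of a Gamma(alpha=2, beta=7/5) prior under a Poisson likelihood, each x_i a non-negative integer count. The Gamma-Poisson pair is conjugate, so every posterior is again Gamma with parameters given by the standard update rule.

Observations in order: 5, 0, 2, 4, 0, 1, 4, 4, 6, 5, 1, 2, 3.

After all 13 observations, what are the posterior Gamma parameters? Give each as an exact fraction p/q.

obs 1: x=5 → posterior Gamma(7, 12/5)
obs 2: x=0 → posterior Gamma(7, 17/5)
obs 3: x=2 → posterior Gamma(9, 22/5)
obs 4: x=4 → posterior Gamma(13, 27/5)
obs 5: x=0 → posterior Gamma(13, 32/5)
obs 6: x=1 → posterior Gamma(14, 37/5)
obs 7: x=4 → posterior Gamma(18, 42/5)
obs 8: x=4 → posterior Gamma(22, 47/5)
obs 9: x=6 → posterior Gamma(28, 52/5)
obs 10: x=5 → posterior Gamma(33, 57/5)
obs 11: x=1 → posterior Gamma(34, 62/5)
obs 12: x=2 → posterior Gamma(36, 67/5)
obs 13: x=3 → posterior Gamma(39, 72/5)

alpha=39, beta=72/5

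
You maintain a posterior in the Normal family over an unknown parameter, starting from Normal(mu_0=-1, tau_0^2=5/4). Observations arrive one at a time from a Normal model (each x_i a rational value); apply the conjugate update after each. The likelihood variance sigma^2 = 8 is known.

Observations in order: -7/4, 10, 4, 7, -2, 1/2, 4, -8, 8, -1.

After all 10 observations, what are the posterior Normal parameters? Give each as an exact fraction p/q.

obs 1: x=-7/4 → posterior Normal(-163/148, 40/37)
obs 2: x=10 → posterior Normal(37/168, 20/21)
obs 3: x=4 → posterior Normal(117/188, 40/47)
obs 4: x=7 → posterior Normal(257/208, 10/13)
obs 5: x=-2 → posterior Normal(217/228, 40/57)
obs 6: x=1/2 → posterior Normal(227/248, 20/31)
obs 7: x=4 → posterior Normal(307/268, 40/67)
obs 8: x=-8 → posterior Normal(49/96, 5/9)
obs 9: x=8 → posterior Normal(307/308, 40/77)
obs 10: x=-1 → posterior Normal(7/8, 20/41)

mu_0=7/8, tau_0^2=20/41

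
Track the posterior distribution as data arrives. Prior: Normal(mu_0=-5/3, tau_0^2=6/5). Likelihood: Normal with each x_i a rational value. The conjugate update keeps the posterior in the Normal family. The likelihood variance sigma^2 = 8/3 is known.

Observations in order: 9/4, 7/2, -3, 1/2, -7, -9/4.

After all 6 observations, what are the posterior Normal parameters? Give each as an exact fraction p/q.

obs 1: x=9/4 → posterior Normal(-157/348, 24/29)
obs 2: x=7/2 → posterior Normal(221/456, 12/19)
obs 3: x=-3 → posterior Normal(-103/564, 24/47)
obs 4: x=1/2 → posterior Normal(-7/96, 3/7)
obs 5: x=-7 → posterior Normal(-161/156, 24/65)
obs 6: x=-9/4 → posterior Normal(-131/111, 12/37)

mu_0=-131/111, tau_0^2=12/37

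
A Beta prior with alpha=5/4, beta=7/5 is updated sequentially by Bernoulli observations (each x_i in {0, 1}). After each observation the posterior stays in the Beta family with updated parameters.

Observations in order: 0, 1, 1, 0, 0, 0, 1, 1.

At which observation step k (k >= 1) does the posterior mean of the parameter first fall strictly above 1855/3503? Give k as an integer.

obs 1: x=0 → posterior Beta(5/4, 12/5)
obs 2: x=1 → posterior Beta(9/4, 12/5)
obs 3: x=1 → posterior Beta(13/4, 12/5)
obs 4: x=0 → posterior Beta(13/4, 17/5)
obs 5: x=0 → posterior Beta(13/4, 22/5)
obs 6: x=0 → posterior Beta(13/4, 27/5)
obs 7: x=1 → posterior Beta(17/4, 27/5)
obs 8: x=1 → posterior Beta(21/4, 27/5)

k = 3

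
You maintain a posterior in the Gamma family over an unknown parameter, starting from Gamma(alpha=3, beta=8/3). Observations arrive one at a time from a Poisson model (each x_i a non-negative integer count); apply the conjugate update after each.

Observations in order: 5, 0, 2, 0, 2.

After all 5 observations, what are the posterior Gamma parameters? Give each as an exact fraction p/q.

alpha=12, beta=23/3

obs 1: x=5 → posterior Gamma(8, 11/3)
obs 2: x=0 → posterior Gamma(8, 14/3)
obs 3: x=2 → posterior Gamma(10, 17/3)
obs 4: x=0 → posterior Gamma(10, 20/3)
obs 5: x=2 → posterior Gamma(12, 23/3)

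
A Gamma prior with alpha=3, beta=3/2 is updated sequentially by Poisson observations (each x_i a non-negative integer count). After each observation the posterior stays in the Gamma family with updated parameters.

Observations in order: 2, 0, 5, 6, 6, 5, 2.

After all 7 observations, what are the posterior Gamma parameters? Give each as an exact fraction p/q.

alpha=29, beta=17/2

obs 1: x=2 → posterior Gamma(5, 5/2)
obs 2: x=0 → posterior Gamma(5, 7/2)
obs 3: x=5 → posterior Gamma(10, 9/2)
obs 4: x=6 → posterior Gamma(16, 11/2)
obs 5: x=6 → posterior Gamma(22, 13/2)
obs 6: x=5 → posterior Gamma(27, 15/2)
obs 7: x=2 → posterior Gamma(29, 17/2)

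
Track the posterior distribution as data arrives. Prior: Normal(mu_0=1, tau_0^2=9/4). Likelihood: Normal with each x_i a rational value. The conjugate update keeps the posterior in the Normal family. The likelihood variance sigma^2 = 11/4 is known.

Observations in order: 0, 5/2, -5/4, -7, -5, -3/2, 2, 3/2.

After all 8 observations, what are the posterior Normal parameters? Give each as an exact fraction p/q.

obs 1: x=0 → posterior Normal(11/20, 99/80)
obs 2: x=5/2 → posterior Normal(67/58, 99/116)
obs 3: x=-5/4 → posterior Normal(89/152, 99/152)
obs 4: x=-7 → posterior Normal(-163/188, 99/188)
obs 5: x=-5 → posterior Normal(-49/32, 99/224)
obs 6: x=-3/2 → posterior Normal(-397/260, 99/260)
obs 7: x=2 → posterior Normal(-325/296, 99/296)
obs 8: x=3/2 → posterior Normal(-271/332, 99/332)

mu_0=-271/332, tau_0^2=99/332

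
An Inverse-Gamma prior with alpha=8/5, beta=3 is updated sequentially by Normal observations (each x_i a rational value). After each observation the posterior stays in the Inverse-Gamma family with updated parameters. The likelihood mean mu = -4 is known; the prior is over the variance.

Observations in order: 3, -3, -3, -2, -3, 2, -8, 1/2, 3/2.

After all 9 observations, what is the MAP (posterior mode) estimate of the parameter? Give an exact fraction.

1645/142

obs 1: x=3 → posterior Inverse-Gamma(21/10, 55/2)
obs 2: x=-3 → posterior Inverse-Gamma(13/5, 28)
obs 3: x=-3 → posterior Inverse-Gamma(31/10, 57/2)
obs 4: x=-2 → posterior Inverse-Gamma(18/5, 61/2)
obs 5: x=-3 → posterior Inverse-Gamma(41/10, 31)
obs 6: x=2 → posterior Inverse-Gamma(23/5, 49)
obs 7: x=-8 → posterior Inverse-Gamma(51/10, 57)
obs 8: x=1/2 → posterior Inverse-Gamma(28/5, 537/8)
obs 9: x=3/2 → posterior Inverse-Gamma(61/10, 329/4)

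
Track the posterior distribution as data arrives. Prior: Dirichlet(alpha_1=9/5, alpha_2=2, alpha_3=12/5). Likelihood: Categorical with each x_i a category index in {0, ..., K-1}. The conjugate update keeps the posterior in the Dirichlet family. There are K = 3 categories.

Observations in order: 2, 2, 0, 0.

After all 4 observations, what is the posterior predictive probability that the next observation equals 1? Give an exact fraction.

10/51

obs 1: x=2 → posterior Dirichlet(9/5, 2, 17/5)
obs 2: x=2 → posterior Dirichlet(9/5, 2, 22/5)
obs 3: x=0 → posterior Dirichlet(14/5, 2, 22/5)
obs 4: x=0 → posterior Dirichlet(19/5, 2, 22/5)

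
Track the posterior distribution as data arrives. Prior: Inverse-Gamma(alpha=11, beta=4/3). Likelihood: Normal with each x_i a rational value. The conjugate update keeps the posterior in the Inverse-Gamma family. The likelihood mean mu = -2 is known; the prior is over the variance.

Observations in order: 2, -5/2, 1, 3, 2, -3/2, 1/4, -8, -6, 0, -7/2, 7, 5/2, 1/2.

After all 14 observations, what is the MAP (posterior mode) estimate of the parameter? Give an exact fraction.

obs 1: x=2 → posterior Inverse-Gamma(23/2, 28/3)
obs 2: x=-5/2 → posterior Inverse-Gamma(12, 227/24)
obs 3: x=1 → posterior Inverse-Gamma(25/2, 335/24)
obs 4: x=3 → posterior Inverse-Gamma(13, 635/24)
obs 5: x=2 → posterior Inverse-Gamma(27/2, 827/24)
obs 6: x=-3/2 → posterior Inverse-Gamma(14, 415/12)
obs 7: x=1/4 → posterior Inverse-Gamma(29/2, 3563/96)
obs 8: x=-8 → posterior Inverse-Gamma(15, 5291/96)
obs 9: x=-6 → posterior Inverse-Gamma(31/2, 6059/96)
obs 10: x=0 → posterior Inverse-Gamma(16, 6251/96)
obs 11: x=-7/2 → posterior Inverse-Gamma(33/2, 6359/96)
obs 12: x=7 → posterior Inverse-Gamma(17, 10247/96)
obs 13: x=5/2 → posterior Inverse-Gamma(35/2, 11219/96)
obs 14: x=1/2 → posterior Inverse-Gamma(18, 11519/96)

11519/1824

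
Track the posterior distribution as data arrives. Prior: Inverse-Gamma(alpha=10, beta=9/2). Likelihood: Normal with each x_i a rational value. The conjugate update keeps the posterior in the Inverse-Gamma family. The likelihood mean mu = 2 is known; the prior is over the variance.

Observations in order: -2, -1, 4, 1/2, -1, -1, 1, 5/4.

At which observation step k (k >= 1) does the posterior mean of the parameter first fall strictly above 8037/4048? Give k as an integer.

obs 1: x=-2 → posterior Inverse-Gamma(21/2, 25/2)
obs 2: x=-1 → posterior Inverse-Gamma(11, 17)
obs 3: x=4 → posterior Inverse-Gamma(23/2, 19)
obs 4: x=1/2 → posterior Inverse-Gamma(12, 161/8)
obs 5: x=-1 → posterior Inverse-Gamma(25/2, 197/8)
obs 6: x=-1 → posterior Inverse-Gamma(13, 233/8)
obs 7: x=1 → posterior Inverse-Gamma(27/2, 237/8)
obs 8: x=5/4 → posterior Inverse-Gamma(14, 957/32)

k = 5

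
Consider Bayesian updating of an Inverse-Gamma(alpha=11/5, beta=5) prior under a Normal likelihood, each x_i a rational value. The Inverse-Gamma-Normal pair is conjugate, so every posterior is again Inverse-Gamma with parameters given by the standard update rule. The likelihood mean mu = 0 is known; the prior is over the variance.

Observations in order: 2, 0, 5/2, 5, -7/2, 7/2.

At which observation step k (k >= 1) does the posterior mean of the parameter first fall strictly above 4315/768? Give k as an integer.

obs 1: x=2 → posterior Inverse-Gamma(27/10, 7)
obs 2: x=0 → posterior Inverse-Gamma(16/5, 7)
obs 3: x=5/2 → posterior Inverse-Gamma(37/10, 81/8)
obs 4: x=5 → posterior Inverse-Gamma(21/5, 181/8)
obs 5: x=-7/2 → posterior Inverse-Gamma(47/10, 115/4)
obs 6: x=7/2 → posterior Inverse-Gamma(26/5, 279/8)

k = 4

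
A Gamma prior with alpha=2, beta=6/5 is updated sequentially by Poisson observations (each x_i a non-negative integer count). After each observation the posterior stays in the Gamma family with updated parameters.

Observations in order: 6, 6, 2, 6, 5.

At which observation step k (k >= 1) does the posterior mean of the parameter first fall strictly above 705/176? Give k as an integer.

k = 2

obs 1: x=6 → posterior Gamma(8, 11/5)
obs 2: x=6 → posterior Gamma(14, 16/5)
obs 3: x=2 → posterior Gamma(16, 21/5)
obs 4: x=6 → posterior Gamma(22, 26/5)
obs 5: x=5 → posterior Gamma(27, 31/5)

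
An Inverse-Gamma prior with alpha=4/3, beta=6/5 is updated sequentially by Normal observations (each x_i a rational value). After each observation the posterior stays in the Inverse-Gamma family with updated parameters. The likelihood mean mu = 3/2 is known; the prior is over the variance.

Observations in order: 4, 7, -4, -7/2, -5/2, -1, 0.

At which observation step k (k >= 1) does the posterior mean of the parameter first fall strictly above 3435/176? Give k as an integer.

obs 1: x=4 → posterior Inverse-Gamma(11/6, 173/40)
obs 2: x=7 → posterior Inverse-Gamma(7/3, 389/20)
obs 3: x=-4 → posterior Inverse-Gamma(17/6, 1383/40)
obs 4: x=-7/2 → posterior Inverse-Gamma(10/3, 1883/40)
obs 5: x=-5/2 → posterior Inverse-Gamma(23/6, 2203/40)
obs 6: x=-1 → posterior Inverse-Gamma(13/3, 291/5)
obs 7: x=0 → posterior Inverse-Gamma(29/6, 2373/40)

k = 4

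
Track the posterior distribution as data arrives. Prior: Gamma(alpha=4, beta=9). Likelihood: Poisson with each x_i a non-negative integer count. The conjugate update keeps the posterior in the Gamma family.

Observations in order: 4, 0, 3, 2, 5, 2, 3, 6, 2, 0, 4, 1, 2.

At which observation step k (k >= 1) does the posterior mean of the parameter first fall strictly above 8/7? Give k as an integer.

obs 1: x=4 → posterior Gamma(8, 10)
obs 2: x=0 → posterior Gamma(8, 11)
obs 3: x=3 → posterior Gamma(11, 12)
obs 4: x=2 → posterior Gamma(13, 13)
obs 5: x=5 → posterior Gamma(18, 14)
obs 6: x=2 → posterior Gamma(20, 15)
obs 7: x=3 → posterior Gamma(23, 16)
obs 8: x=6 → posterior Gamma(29, 17)
obs 9: x=2 → posterior Gamma(31, 18)
obs 10: x=0 → posterior Gamma(31, 19)
obs 11: x=4 → posterior Gamma(35, 20)
obs 12: x=1 → posterior Gamma(36, 21)
obs 13: x=2 → posterior Gamma(38, 22)

k = 5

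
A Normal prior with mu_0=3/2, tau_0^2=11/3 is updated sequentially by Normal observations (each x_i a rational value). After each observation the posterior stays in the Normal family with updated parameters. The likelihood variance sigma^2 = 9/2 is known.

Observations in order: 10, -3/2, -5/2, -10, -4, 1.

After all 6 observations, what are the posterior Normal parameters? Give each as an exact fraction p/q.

obs 1: x=10 → posterior Normal(521/98, 99/49)
obs 2: x=-3/2 → posterior Normal(455/142, 99/71)
obs 3: x=-5/2 → posterior Normal(115/62, 33/31)
obs 4: x=-10 → posterior Normal(-19/46, 99/115)
obs 5: x=-4 → posterior Normal(-271/274, 99/137)
obs 6: x=1 → posterior Normal(-227/318, 33/53)

mu_0=-227/318, tau_0^2=33/53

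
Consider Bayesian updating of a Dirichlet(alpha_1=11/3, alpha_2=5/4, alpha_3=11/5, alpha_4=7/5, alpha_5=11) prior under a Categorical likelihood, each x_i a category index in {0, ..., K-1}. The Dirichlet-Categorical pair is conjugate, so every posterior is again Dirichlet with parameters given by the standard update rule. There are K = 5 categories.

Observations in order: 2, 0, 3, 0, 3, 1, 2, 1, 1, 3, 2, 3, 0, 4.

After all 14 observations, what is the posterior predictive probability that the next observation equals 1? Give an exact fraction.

255/2011

obs 1: x=2 → posterior Dirichlet(11/3, 5/4, 16/5, 7/5, 11)
obs 2: x=0 → posterior Dirichlet(14/3, 5/4, 16/5, 7/5, 11)
obs 3: x=3 → posterior Dirichlet(14/3, 5/4, 16/5, 12/5, 11)
obs 4: x=0 → posterior Dirichlet(17/3, 5/4, 16/5, 12/5, 11)
obs 5: x=3 → posterior Dirichlet(17/3, 5/4, 16/5, 17/5, 11)
obs 6: x=1 → posterior Dirichlet(17/3, 9/4, 16/5, 17/5, 11)
obs 7: x=2 → posterior Dirichlet(17/3, 9/4, 21/5, 17/5, 11)
obs 8: x=1 → posterior Dirichlet(17/3, 13/4, 21/5, 17/5, 11)
obs 9: x=1 → posterior Dirichlet(17/3, 17/4, 21/5, 17/5, 11)
obs 10: x=3 → posterior Dirichlet(17/3, 17/4, 21/5, 22/5, 11)
obs 11: x=2 → posterior Dirichlet(17/3, 17/4, 26/5, 22/5, 11)
obs 12: x=3 → posterior Dirichlet(17/3, 17/4, 26/5, 27/5, 11)
obs 13: x=0 → posterior Dirichlet(20/3, 17/4, 26/5, 27/5, 11)
obs 14: x=4 → posterior Dirichlet(20/3, 17/4, 26/5, 27/5, 12)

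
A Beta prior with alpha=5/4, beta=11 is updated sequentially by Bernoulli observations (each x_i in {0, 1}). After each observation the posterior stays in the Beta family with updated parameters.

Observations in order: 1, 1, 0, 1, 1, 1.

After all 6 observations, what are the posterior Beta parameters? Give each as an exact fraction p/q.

alpha=25/4, beta=12

obs 1: x=1 → posterior Beta(9/4, 11)
obs 2: x=1 → posterior Beta(13/4, 11)
obs 3: x=0 → posterior Beta(13/4, 12)
obs 4: x=1 → posterior Beta(17/4, 12)
obs 5: x=1 → posterior Beta(21/4, 12)
obs 6: x=1 → posterior Beta(25/4, 12)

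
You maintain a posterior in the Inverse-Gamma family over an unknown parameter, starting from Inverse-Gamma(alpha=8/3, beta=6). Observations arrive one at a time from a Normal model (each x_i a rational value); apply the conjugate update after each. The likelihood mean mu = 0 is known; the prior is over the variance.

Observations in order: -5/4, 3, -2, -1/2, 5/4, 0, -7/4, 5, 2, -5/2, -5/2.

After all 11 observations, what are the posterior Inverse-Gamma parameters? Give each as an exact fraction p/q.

alpha=49/6, beta=1167/32

obs 1: x=-5/4 → posterior Inverse-Gamma(19/6, 217/32)
obs 2: x=3 → posterior Inverse-Gamma(11/3, 361/32)
obs 3: x=-2 → posterior Inverse-Gamma(25/6, 425/32)
obs 4: x=-1/2 → posterior Inverse-Gamma(14/3, 429/32)
obs 5: x=5/4 → posterior Inverse-Gamma(31/6, 227/16)
obs 6: x=0 → posterior Inverse-Gamma(17/3, 227/16)
obs 7: x=-7/4 → posterior Inverse-Gamma(37/6, 503/32)
obs 8: x=5 → posterior Inverse-Gamma(20/3, 903/32)
obs 9: x=2 → posterior Inverse-Gamma(43/6, 967/32)
obs 10: x=-5/2 → posterior Inverse-Gamma(23/3, 1067/32)
obs 11: x=-5/2 → posterior Inverse-Gamma(49/6, 1167/32)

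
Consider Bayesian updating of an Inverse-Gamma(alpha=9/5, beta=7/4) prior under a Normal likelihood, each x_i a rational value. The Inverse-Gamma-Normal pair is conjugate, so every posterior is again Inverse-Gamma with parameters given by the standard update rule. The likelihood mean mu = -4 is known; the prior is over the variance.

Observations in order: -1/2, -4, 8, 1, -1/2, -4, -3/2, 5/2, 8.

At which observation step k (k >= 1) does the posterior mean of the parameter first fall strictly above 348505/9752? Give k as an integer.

k = 9

obs 1: x=-1/2 → posterior Inverse-Gamma(23/10, 63/8)
obs 2: x=-4 → posterior Inverse-Gamma(14/5, 63/8)
obs 3: x=8 → posterior Inverse-Gamma(33/10, 639/8)
obs 4: x=1 → posterior Inverse-Gamma(19/5, 739/8)
obs 5: x=-1/2 → posterior Inverse-Gamma(43/10, 197/2)
obs 6: x=-4 → posterior Inverse-Gamma(24/5, 197/2)
obs 7: x=-3/2 → posterior Inverse-Gamma(53/10, 813/8)
obs 8: x=5/2 → posterior Inverse-Gamma(29/5, 491/4)
obs 9: x=8 → posterior Inverse-Gamma(63/10, 779/4)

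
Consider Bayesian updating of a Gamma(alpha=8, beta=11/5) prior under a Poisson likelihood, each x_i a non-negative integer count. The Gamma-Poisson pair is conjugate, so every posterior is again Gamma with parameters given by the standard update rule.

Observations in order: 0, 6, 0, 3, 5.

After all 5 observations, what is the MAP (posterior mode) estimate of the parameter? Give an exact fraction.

obs 1: x=0 → posterior Gamma(8, 16/5)
obs 2: x=6 → posterior Gamma(14, 21/5)
obs 3: x=0 → posterior Gamma(14, 26/5)
obs 4: x=3 → posterior Gamma(17, 31/5)
obs 5: x=5 → posterior Gamma(22, 36/5)

35/12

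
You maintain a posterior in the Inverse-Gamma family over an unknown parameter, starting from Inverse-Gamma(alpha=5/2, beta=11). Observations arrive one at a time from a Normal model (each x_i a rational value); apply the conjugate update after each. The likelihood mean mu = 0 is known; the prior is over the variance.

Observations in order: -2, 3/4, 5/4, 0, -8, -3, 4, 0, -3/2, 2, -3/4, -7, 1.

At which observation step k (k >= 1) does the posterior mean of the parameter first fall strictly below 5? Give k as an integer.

k = 3

obs 1: x=-2 → posterior Inverse-Gamma(3, 13)
obs 2: x=3/4 → posterior Inverse-Gamma(7/2, 425/32)
obs 3: x=5/4 → posterior Inverse-Gamma(4, 225/16)
obs 4: x=0 → posterior Inverse-Gamma(9/2, 225/16)
obs 5: x=-8 → posterior Inverse-Gamma(5, 737/16)
obs 6: x=-3 → posterior Inverse-Gamma(11/2, 809/16)
obs 7: x=4 → posterior Inverse-Gamma(6, 937/16)
obs 8: x=0 → posterior Inverse-Gamma(13/2, 937/16)
obs 9: x=-3/2 → posterior Inverse-Gamma(7, 955/16)
obs 10: x=2 → posterior Inverse-Gamma(15/2, 987/16)
obs 11: x=-3/4 → posterior Inverse-Gamma(8, 1983/32)
obs 12: x=-7 → posterior Inverse-Gamma(17/2, 2767/32)
obs 13: x=1 → posterior Inverse-Gamma(9, 2783/32)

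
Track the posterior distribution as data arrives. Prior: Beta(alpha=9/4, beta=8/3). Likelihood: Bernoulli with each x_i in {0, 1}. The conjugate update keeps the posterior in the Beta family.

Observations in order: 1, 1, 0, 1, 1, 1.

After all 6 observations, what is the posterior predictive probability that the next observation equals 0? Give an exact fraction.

obs 1: x=1 → posterior Beta(13/4, 8/3)
obs 2: x=1 → posterior Beta(17/4, 8/3)
obs 3: x=0 → posterior Beta(17/4, 11/3)
obs 4: x=1 → posterior Beta(21/4, 11/3)
obs 5: x=1 → posterior Beta(25/4, 11/3)
obs 6: x=1 → posterior Beta(29/4, 11/3)

44/131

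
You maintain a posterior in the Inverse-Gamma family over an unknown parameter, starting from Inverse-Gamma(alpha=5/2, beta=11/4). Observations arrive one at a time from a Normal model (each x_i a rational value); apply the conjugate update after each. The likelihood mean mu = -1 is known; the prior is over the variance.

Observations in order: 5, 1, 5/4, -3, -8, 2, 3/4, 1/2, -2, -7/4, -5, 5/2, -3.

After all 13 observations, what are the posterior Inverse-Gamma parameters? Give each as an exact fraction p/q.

obs 1: x=5 → posterior Inverse-Gamma(3, 83/4)
obs 2: x=1 → posterior Inverse-Gamma(7/2, 91/4)
obs 3: x=5/4 → posterior Inverse-Gamma(4, 809/32)
obs 4: x=-3 → posterior Inverse-Gamma(9/2, 873/32)
obs 5: x=-8 → posterior Inverse-Gamma(5, 1657/32)
obs 6: x=2 → posterior Inverse-Gamma(11/2, 1801/32)
obs 7: x=3/4 → posterior Inverse-Gamma(6, 925/16)
obs 8: x=1/2 → posterior Inverse-Gamma(13/2, 943/16)
obs 9: x=-2 → posterior Inverse-Gamma(7, 951/16)
obs 10: x=-7/4 → posterior Inverse-Gamma(15/2, 1911/32)
obs 11: x=-5 → posterior Inverse-Gamma(8, 2167/32)
obs 12: x=5/2 → posterior Inverse-Gamma(17/2, 2363/32)
obs 13: x=-3 → posterior Inverse-Gamma(9, 2427/32)

alpha=9, beta=2427/32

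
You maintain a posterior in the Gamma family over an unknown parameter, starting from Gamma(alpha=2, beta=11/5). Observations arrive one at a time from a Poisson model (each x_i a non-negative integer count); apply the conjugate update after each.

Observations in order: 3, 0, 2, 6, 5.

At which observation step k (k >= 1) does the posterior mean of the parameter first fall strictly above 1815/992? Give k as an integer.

obs 1: x=3 → posterior Gamma(5, 16/5)
obs 2: x=0 → posterior Gamma(5, 21/5)
obs 3: x=2 → posterior Gamma(7, 26/5)
obs 4: x=6 → posterior Gamma(13, 31/5)
obs 5: x=5 → posterior Gamma(18, 36/5)

k = 4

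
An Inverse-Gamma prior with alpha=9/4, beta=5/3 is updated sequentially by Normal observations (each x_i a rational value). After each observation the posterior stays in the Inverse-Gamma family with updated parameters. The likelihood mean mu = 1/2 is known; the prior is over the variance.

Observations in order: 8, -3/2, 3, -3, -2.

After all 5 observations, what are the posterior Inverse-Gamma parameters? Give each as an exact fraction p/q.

obs 1: x=8 → posterior Inverse-Gamma(11/4, 715/24)
obs 2: x=-3/2 → posterior Inverse-Gamma(13/4, 763/24)
obs 3: x=3 → posterior Inverse-Gamma(15/4, 419/12)
obs 4: x=-3 → posterior Inverse-Gamma(17/4, 985/24)
obs 5: x=-2 → posterior Inverse-Gamma(19/4, 265/6)

alpha=19/4, beta=265/6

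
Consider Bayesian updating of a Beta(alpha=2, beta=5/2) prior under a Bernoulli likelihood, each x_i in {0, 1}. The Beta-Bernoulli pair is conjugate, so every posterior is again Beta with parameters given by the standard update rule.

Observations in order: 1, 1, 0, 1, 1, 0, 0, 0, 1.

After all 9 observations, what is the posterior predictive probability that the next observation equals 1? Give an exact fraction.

14/27

obs 1: x=1 → posterior Beta(3, 5/2)
obs 2: x=1 → posterior Beta(4, 5/2)
obs 3: x=0 → posterior Beta(4, 7/2)
obs 4: x=1 → posterior Beta(5, 7/2)
obs 5: x=1 → posterior Beta(6, 7/2)
obs 6: x=0 → posterior Beta(6, 9/2)
obs 7: x=0 → posterior Beta(6, 11/2)
obs 8: x=0 → posterior Beta(6, 13/2)
obs 9: x=1 → posterior Beta(7, 13/2)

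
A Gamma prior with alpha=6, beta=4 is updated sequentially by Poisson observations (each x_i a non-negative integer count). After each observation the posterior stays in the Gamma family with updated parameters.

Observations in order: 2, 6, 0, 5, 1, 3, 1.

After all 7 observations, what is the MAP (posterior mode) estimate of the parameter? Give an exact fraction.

obs 1: x=2 → posterior Gamma(8, 5)
obs 2: x=6 → posterior Gamma(14, 6)
obs 3: x=0 → posterior Gamma(14, 7)
obs 4: x=5 → posterior Gamma(19, 8)
obs 5: x=1 → posterior Gamma(20, 9)
obs 6: x=3 → posterior Gamma(23, 10)
obs 7: x=1 → posterior Gamma(24, 11)

23/11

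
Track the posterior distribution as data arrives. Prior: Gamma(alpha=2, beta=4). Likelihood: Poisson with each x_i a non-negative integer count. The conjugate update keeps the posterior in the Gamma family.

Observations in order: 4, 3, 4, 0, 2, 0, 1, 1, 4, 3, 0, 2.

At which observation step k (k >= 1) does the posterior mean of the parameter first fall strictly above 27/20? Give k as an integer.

k = 2

obs 1: x=4 → posterior Gamma(6, 5)
obs 2: x=3 → posterior Gamma(9, 6)
obs 3: x=4 → posterior Gamma(13, 7)
obs 4: x=0 → posterior Gamma(13, 8)
obs 5: x=2 → posterior Gamma(15, 9)
obs 6: x=0 → posterior Gamma(15, 10)
obs 7: x=1 → posterior Gamma(16, 11)
obs 8: x=1 → posterior Gamma(17, 12)
obs 9: x=4 → posterior Gamma(21, 13)
obs 10: x=3 → posterior Gamma(24, 14)
obs 11: x=0 → posterior Gamma(24, 15)
obs 12: x=2 → posterior Gamma(26, 16)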